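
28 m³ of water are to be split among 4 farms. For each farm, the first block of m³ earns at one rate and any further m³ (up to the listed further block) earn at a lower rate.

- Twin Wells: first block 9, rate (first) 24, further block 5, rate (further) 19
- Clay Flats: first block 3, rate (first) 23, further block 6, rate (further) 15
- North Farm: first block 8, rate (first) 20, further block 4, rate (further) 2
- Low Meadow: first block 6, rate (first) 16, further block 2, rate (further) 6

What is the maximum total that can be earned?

Treat each block as its own option and order by rate: Twin Wells/first 24 > Clay Flats/first 23 > North Farm/first 20 > Twin Wells/second 19 > Low Meadow/first 16 > Clay Flats/second 15 > Low Meadow/second 6 > North Farm/second 2.
Twin Wells first at 24: fill all 9 ; 19 left.
Clay Flats/first (23): +3 ; 16 left.
Fill North Farm first block (8 at 20) ; 8 left.
Twin Wells second at 19: fill all 5 ; 3 left.
Low Meadow/first: +3 of 6 at 16; pool empty.
Total = 24×9 + 23×3 + 20×8 + 19×5 + 16×3 = 588.

588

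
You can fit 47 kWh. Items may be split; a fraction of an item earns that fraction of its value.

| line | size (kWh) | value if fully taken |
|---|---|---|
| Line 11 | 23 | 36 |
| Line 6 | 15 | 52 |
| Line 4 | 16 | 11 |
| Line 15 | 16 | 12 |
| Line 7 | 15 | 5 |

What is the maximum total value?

Rank by value-to-size ratio: Line 6 52/15≈3.47, Line 11 36/23≈1.57, Line 15 12/16≈0.75, Line 4 11/16≈0.688, Line 7 5/15≈0.333.
Take all of Line 6 (15 kWh, value 52) ; 32 kWh left.
Take all of Line 11 (23 kWh, value 36) ; 9 kWh left.
Fill the last 9 kWh with part of Line 15: 9/16 of it earns 6.75.
Total value = 94.75.

94.75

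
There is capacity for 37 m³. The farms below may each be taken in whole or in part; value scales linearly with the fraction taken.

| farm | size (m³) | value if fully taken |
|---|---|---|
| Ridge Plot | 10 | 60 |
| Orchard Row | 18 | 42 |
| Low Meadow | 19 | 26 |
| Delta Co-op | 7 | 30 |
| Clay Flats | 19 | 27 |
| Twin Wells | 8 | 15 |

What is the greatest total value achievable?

Rank by value-to-size ratio: Ridge Plot 60/10≈6, Delta Co-op 30/7≈4.29, Orchard Row 42/18≈2.33, Twin Wells 15/8≈1.88, Clay Flats 27/19≈1.42, Low Meadow 26/19≈1.37.
All 10 m³ of Ridge Plot fit (value 60) — 27 remain.
All 7 m³ of Delta Co-op fit (value 30) — 20 remain.
Take all of Orchard Row (18 m³, value 42) — 2 m³ left.
Only 2 m³ remain; take 2/8 of Twin Wells for value 15×2/8 = 3.75.
Total value = 135.75.

135.75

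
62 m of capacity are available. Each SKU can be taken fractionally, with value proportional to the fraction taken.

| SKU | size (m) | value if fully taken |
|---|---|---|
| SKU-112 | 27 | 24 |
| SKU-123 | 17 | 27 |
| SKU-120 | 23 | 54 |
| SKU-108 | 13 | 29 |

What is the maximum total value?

118

Rank by value-to-size ratio: SKU-120 54/23≈2.35, SKU-108 29/13≈2.23, SKU-123 27/17≈1.59, SKU-112 24/27≈0.889.
SKU-120: take in full, 23 m for value 54 ; 39 left.
Take all of SKU-108 (13 m, value 29) ; 26 m left.
All 17 m of SKU-123 fit (value 27) ; 9 remain.
Fill the last 9 m with part of SKU-112: 9/27 of it earns 8.
Total value = 118.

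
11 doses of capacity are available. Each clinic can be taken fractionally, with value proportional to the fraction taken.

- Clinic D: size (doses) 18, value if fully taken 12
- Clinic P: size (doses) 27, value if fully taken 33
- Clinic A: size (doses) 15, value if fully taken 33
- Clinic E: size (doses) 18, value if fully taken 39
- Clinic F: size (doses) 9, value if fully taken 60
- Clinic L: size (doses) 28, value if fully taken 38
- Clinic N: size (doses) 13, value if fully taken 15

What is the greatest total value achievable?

Rank by value-to-size ratio: Clinic F 60/9≈6.67, Clinic A 33/15≈2.2, Clinic E 39/18≈2.17, Clinic L 38/28≈1.36, Clinic P 33/27≈1.22, Clinic N 15/13≈1.15, Clinic D 12/18≈0.667.
Clinic F: take in full, 9 doses for value 60 — 2 left.
Fill the last 2 doses with part of Clinic A: 2/15 of it earns 4.4.
Total value = 64.4.

64.4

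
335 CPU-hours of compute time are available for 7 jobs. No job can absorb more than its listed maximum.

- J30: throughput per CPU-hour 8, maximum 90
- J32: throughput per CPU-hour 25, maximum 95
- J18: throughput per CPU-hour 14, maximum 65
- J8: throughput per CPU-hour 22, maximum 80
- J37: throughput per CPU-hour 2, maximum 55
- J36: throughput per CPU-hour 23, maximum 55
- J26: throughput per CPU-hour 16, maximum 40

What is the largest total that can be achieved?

Order the jobs by throughput per CPU-hour: J32 25 > J36 23 > J8 22 > J26 16 > J18 14 > J30 8 > J37 2.
Give J32 95 to hit its cap of 95 ; 240 left.
J36: +55 to 55 (cap) ; 185 left.
J8: +80 to 80 (cap) ; 105 left.
Give J26 40 to hit its cap of 40 ; 65 left.
J18 takes 65 to reach its cap of 65 ; 0 left.
Total = 25×95 + 14×65 + 22×80 + 23×55 + 16×40 = 6950.

6950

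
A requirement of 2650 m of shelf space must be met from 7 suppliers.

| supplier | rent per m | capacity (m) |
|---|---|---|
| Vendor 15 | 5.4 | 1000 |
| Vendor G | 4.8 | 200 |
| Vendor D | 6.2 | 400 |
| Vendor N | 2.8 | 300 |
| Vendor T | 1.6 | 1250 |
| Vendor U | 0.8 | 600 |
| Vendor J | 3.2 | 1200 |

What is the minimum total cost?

4920

Fill from the cheapest supplier first.
Vendor U (0.8): use full 600 — 2050 m to go.
Take 1250 from Vendor T at 1.6 — need 800 more.
Vendor N (2.8): use full 300 — 500 m to go.
Take 500 from Vendor J at 3.2 to finish.
Vendor G, Vendor 15, Vendor D: unused.
Cost = 600×0.8 + 1250×1.6 + 300×2.8 + 500×3.2 = 4920.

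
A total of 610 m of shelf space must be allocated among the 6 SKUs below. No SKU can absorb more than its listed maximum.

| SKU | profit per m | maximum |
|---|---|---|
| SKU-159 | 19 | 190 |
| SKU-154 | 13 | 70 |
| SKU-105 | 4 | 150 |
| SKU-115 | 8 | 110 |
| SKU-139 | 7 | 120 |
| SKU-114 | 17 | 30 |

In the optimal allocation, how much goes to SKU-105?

Rank by profit per m: SKU-159 19 > SKU-114 17 > SKU-154 13 > SKU-115 8 > SKU-139 7 > SKU-105 4.
SKU-159: +190 to 190 (cap) — 420 left.
SKU-114: +30 to 30 (cap) — 390 left.
SKU-154 takes 70 to reach its cap of 70 — 320 left.
SKU-115: +110 to 110 (cap) — 210 left.
SKU-139 takes 120 to reach its cap of 120 — 90 left.
SKU-105 has room for 150 but only 90 remain, so it gets 90.

90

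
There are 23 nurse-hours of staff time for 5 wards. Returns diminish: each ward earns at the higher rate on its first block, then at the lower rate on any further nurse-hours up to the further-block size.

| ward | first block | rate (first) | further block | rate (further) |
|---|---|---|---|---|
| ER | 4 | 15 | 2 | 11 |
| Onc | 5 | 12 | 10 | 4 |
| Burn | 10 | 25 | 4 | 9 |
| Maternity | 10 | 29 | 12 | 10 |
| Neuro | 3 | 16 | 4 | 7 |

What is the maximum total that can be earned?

Treat each block as its own option and order by rate: Maternity/tier1 29 > Burn/tier1 25 > Neuro/tier1 16 > ER/tier1 15 > Onc/tier1 12 > ER/tier2 11 > Maternity/tier2 10 > Burn/tier2 9 > Neuro/tier2 7 > Onc/tier2 4.
Maternity tier1 at 29: fill all 10 → 13 left.
Burn tier1 at 25: fill all 10 → 3 left.
Neuro tier1 at 16: fill all 3 → 0 left.
Total = 29×10 + 25×10 + 16×3 = 588.

588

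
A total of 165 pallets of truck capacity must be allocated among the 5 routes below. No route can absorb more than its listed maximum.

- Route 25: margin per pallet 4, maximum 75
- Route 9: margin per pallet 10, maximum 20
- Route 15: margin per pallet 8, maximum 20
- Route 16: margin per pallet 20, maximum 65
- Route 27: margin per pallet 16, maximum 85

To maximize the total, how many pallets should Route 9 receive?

Rank by margin per pallet: Route 16 20 > Route 27 16 > Route 9 10 > Route 15 8 > Route 25 4.
Give Route 16 65 to hit its cap of 65 → 100 left.
Give Route 27 85 to hit its cap of 85 → 15 left.
Route 9 has room for 20 but only 15 remain, so it gets 15.

15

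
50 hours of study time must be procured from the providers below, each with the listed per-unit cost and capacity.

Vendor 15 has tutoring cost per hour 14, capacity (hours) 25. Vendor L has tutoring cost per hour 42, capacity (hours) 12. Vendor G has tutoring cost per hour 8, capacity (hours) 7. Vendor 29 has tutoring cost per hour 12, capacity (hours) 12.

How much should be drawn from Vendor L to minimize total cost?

Fill from the cheapest provider first.
Vendor G (8): use full 7 → 43 hours to go.
Vendor 29 (12): use full 12 → 31 hours to go.
Vendor 15 (14): use full 25 → 6 hours to go.
Vendor L (42): take the remaining 6 → done.

6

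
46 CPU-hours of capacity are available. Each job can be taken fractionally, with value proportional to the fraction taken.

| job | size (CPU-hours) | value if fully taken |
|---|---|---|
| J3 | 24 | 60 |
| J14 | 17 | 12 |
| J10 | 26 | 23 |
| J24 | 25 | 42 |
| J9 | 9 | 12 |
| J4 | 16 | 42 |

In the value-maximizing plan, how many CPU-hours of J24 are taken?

6

Rank by value-to-size ratio: J4 42/16≈2.62, J3 60/24≈2.5, J24 42/25≈1.68, J9 12/9≈1.33, J10 23/26≈0.885, J14 12/17≈0.706.
Take all of J4 (16 CPU-hours, value 42) ; 30 CPU-hours left.
Take all of J3 (24 CPU-hours, value 60) ; 6 CPU-hours left.
6 CPU-hours left: a 6/25 share of J24 gives 42×6/25 = 10.08.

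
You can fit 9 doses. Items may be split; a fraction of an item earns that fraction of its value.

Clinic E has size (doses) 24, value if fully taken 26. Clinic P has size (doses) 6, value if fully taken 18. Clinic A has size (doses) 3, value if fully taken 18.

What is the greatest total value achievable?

Sort by value density: Clinic A 18/3≈6, Clinic P 18/6≈3, Clinic E 26/24≈1.08.
Take all of Clinic A (3 doses, value 18) → 6 doses left.
Take all of Clinic P (6 doses, value 18) → 0 doses left.
Total value = 36.

36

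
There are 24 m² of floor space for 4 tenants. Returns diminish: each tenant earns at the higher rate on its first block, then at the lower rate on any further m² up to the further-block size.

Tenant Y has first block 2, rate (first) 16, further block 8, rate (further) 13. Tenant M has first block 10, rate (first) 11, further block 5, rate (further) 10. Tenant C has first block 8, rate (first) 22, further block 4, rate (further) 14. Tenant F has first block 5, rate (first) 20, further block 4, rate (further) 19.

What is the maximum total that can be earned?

453

Treat each block as its own option and order by rate: Tenant C/T1 22 > Tenant F/T1 20 > Tenant F/T2 19 > Tenant Y/T1 16 > Tenant C/T2 14 > Tenant Y/T2 13 > Tenant M/T1 11 > Tenant M/T2 10.
Tenant C T1 at 22: fill all 8 — 16 left.
Tenant F/T1 (20): +5 — 11 left.
Tenant F T2 at 19: fill all 4 — 7 left.
Fill Tenant Y T1 block (2 at 16) — 5 left.
Tenant C T2 at 14: fill all 4 — 1 left.
Tenant Y T2 at 13: only 1 left, fill 1.
Total = 22×8 + 20×5 + 19×4 + 16×2 + 14×4 + 13×1 = 453.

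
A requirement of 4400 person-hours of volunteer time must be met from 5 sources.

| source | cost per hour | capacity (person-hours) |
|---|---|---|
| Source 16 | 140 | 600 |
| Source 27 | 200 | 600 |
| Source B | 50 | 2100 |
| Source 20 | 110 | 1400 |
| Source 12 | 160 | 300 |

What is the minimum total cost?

Cheapest first:
Take 2100 from Source B at 50 — need 2300 more.
Take 1400 from Source 20 at 110 — need 900 more.
Take 600 from Source 16 at 140 — need 300 more.
Source 12 (160): use full 300 — 0 person-hours to go.
Source 27: unused.
Cost = 2100×50 + 1400×110 + 600×140 + 300×160 = 391000.

391000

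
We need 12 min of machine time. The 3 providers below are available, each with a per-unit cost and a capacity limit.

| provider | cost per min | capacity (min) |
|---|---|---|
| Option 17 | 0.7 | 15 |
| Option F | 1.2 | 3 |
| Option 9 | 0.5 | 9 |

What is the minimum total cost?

Use providers in increasing cost order.
Option 9 (0.5): use full 9 ; 3 min to go.
Take 3 from Option 17 at 0.7 to finish.
Option F: unused.
Cost = 9×0.5 + 3×0.7 = 6.6.

6.6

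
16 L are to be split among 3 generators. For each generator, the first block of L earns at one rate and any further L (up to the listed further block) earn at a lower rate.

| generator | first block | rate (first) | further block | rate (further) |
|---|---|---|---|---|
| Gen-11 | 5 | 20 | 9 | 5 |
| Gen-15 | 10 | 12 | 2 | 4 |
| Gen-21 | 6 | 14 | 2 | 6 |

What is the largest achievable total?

244

Rank every tier by rate: Gen-11/first 20 > Gen-21/first 14 > Gen-15/first 12 > Gen-21/second 6 > Gen-11/second 5 > Gen-15/second 4.
Gen-11 first at 20: fill all 5 ; 11 left.
Gen-21/first (14): +6 ; 5 left.
5 remain; put them into Gen-15 first at 12.
Total = 20×5 + 14×6 + 12×5 = 244.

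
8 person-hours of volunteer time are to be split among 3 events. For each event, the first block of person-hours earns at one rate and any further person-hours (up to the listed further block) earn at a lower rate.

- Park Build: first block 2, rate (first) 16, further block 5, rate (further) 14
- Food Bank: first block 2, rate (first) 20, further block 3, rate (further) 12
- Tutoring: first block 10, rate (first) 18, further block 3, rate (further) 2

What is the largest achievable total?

Treat each block as its own option and order by rate: Food Bank/T1 20 > Tutoring/T1 18 > Park Build/T1 16 > Park Build/T2 14 > Food Bank/T2 12 > Tutoring/T2 2.
Fill Food Bank T1 block (2 at 20) → 6 left.
Tutoring T1 at 18: only 6 left, fill 6.
Total = 20×2 + 18×6 = 148.

148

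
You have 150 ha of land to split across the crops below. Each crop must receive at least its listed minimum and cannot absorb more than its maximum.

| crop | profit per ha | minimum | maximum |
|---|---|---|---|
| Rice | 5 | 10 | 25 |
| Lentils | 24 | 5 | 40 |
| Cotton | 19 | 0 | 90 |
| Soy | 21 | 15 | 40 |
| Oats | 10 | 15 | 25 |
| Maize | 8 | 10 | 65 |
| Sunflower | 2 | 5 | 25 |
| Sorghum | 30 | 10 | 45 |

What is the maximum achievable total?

Meeting every minimum uses 10+5+0+15+15+10+5+10 = 70 ha, leaving 80.
Order the crops by profit per ha: Sorghum 30 > Lentils 24 > Soy 21 > Cotton 19 > Oats 10 > Maize 8 > Rice 5 > Sunflower 2.
Sorghum takes 35 more to reach its cap of 45 → 45 left.
Lentils: +35 to 40 (cap) → 10 left.
Only 10 left; Soy takes them to reach 25.
Total = 5×10 + 24×40 + 21×25 + 10×15 + 8×10 + 2×5 + 30×45 = 3125.

3125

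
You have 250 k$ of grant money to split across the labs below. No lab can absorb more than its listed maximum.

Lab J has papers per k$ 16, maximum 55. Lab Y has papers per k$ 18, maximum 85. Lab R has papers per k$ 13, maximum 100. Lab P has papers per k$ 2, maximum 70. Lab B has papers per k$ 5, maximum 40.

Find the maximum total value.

Highest papers per k$ first: Lab Y 18 > Lab J 16 > Lab R 13 > Lab B 5 > Lab P 2.
Give Lab Y 85 to hit its cap of 85 — 165 left.
Lab J: +55 to 55 (cap) — 110 left.
Lab R: +100 to 100 (cap) — 10 left.
Lab B has room for 40 but only 10 remain, so it gets 10.
Total = 16×55 + 18×85 + 13×100 + 5×10 = 3760.

3760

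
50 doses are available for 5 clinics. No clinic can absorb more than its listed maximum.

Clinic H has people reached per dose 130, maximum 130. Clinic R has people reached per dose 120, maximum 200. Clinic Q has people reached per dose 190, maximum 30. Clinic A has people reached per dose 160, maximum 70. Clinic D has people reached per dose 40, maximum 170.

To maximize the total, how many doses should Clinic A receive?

20

Highest people reached per dose first: Clinic Q 190 > Clinic A 160 > Clinic H 130 > Clinic R 120 > Clinic D 40.
Give Clinic Q 30 to hit its cap of 30 → 20 left.
Clinic A has room for 70 but only 20 remain, so it gets 20.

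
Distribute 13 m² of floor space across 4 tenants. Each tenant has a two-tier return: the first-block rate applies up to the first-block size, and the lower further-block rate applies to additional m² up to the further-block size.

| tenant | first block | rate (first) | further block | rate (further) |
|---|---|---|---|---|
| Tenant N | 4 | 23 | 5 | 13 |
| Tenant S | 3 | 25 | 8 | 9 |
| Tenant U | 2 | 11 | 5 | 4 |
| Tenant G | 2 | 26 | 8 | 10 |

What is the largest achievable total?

Order all 8 blocks by rate: Tenant G/tier1 26 > Tenant S/tier1 25 > Tenant N/tier1 23 > Tenant N/tier2 13 > Tenant U/tier1 11 > Tenant G/tier2 10 > Tenant S/tier2 9 > Tenant U/tier2 4.
Tenant G tier1 at 26: fill all 2 → 11 left.
Fill Tenant S tier1 block (3 at 25) → 8 left.
Tenant N tier1 at 23: fill all 4 → 4 left.
Tenant N/tier2: +4 of 5 at 13; pool empty.
Total = 26×2 + 25×3 + 23×4 + 13×4 = 271.

271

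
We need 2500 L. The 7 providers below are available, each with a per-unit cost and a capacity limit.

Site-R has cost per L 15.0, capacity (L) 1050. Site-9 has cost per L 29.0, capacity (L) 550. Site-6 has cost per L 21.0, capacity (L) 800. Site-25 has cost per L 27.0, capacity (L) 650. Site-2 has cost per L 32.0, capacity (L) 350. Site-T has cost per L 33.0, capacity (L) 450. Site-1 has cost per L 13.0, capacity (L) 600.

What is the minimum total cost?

Use providers in increasing cost order.
Site-1 at 13.0: take all 600 L — 1900 still needed.
Site-R at 15.0: take all 1050 L — 850 still needed.
Site-6 (21.0): use full 800 — 50 L to go.
Site-25 (27.0): take the remaining 50 — done.
Site-9, Site-2, Site-T: unused.
Cost = 600×13.0 + 1050×15.0 + 800×21.0 + 50×27.0 = 41700.

41700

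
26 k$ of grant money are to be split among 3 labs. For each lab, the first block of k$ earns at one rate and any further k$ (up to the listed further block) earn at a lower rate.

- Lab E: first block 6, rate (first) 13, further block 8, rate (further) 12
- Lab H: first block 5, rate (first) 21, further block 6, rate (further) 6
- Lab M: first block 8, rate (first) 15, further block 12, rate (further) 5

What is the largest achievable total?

Treat each block as its own option and order by rate: Lab H/tier1 21 > Lab M/tier1 15 > Lab E/tier1 13 > Lab E/tier2 12 > Lab H/tier2 6 > Lab M/tier2 5.
Lab H tier1 at 21: fill all 5 ; 21 left.
Lab M tier1 at 15: fill all 8 ; 13 left.
Lab E/tier1 (13): +6 ; 7 left.
Lab E/tier2: +7 of 8 at 12; pool empty.
Total = 21×5 + 15×8 + 13×6 + 12×7 = 387.

387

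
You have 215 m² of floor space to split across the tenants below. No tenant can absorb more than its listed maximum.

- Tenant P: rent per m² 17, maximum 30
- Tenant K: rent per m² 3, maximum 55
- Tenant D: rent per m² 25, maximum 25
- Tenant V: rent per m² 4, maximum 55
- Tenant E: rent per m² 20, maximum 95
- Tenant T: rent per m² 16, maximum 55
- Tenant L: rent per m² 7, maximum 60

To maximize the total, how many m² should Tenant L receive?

Rank by rent per m²: Tenant D 25 > Tenant E 20 > Tenant P 17 > Tenant T 16 > Tenant L 7 > Tenant V 4 > Tenant K 3.
Tenant D: +25 to 25 (cap) → 190 left.
Give Tenant E 95 to hit its cap of 95 → 95 left.
Tenant P takes 30 to reach its cap of 30 → 65 left.
Give Tenant T 55 to hit its cap of 55 → 10 left.
Tenant L has room for 60 but only 10 remain, so it gets 10.

10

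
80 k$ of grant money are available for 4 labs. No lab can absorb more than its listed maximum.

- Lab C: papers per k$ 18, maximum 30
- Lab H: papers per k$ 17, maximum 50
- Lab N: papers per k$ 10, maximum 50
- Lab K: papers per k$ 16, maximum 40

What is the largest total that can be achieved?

1390

Order the labs by papers per k$: Lab C 18 > Lab H 17 > Lab K 16 > Lab N 10.
Lab C: +30 to 30 (cap) ; 50 left.
Lab H: +50 to 50 (cap) ; 0 left.
Total = 18×30 + 17×50 = 1390.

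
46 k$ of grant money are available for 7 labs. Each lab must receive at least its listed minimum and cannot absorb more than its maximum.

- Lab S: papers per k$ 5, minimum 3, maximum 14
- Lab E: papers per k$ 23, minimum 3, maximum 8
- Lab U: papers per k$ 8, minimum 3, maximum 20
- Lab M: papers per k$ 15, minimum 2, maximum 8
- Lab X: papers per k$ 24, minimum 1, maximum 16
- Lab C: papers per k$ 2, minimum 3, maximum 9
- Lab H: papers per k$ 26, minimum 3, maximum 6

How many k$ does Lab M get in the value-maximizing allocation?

7

Meeting every minimum uses 3+3+3+2+1+3+3 = 18 k$, leaving 28.
Highest papers per k$ first: Lab H 26 > Lab X 24 > Lab E 23 > Lab M 15 > Lab U 8 > Lab S 5 > Lab C 2.
Give Lab H 3 more to hit its cap of 6 ; 25 left.
Lab X takes 15 more to reach its cap of 16 ; 10 left.
Give Lab E 5 more to hit its cap of 8 ; 5 left.
Only 5 left; Lab M takes them to reach 7.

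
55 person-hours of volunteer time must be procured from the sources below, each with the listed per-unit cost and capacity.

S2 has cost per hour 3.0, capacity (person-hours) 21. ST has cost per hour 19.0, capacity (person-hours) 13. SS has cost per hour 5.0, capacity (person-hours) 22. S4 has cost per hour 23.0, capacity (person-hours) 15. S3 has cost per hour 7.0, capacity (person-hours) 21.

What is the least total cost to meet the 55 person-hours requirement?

Cheapest first:
S2 (3.0): use full 21 — 34 person-hours to go.
SS (5.0): use full 22 — 12 person-hours to go.
S3 (7.0): take the remaining 12 — done.
ST, S4: unused.
Cost = 21×3.0 + 22×5.0 + 12×7.0 = 257.

257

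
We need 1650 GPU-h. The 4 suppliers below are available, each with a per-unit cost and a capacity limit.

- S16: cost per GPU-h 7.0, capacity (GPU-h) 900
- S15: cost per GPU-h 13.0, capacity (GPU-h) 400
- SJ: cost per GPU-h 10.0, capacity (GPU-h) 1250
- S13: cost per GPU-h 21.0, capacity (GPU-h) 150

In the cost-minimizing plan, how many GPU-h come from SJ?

750

Use suppliers in increasing cost order.
S16 (7.0): use full 900 — 750 GPU-h to go.
SJ at 10.0: take 750 of its 1250 — requirement met.
S15, S13: unused.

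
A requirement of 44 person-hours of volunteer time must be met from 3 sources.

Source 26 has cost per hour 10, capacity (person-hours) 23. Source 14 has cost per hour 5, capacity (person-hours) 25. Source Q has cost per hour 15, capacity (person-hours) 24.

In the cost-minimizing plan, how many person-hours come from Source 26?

19

Fill from the cheapest source first.
Take 25 from Source 14 at 5 ; need 19 more.
Take 19 from Source 26 at 10 to finish.
Source Q: unused.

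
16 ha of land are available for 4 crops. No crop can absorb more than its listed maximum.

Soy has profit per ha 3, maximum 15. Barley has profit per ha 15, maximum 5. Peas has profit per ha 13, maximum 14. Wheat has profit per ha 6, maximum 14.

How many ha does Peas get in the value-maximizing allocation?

Order the crops by profit per ha: Barley 15 > Peas 13 > Wheat 6 > Soy 3.
Barley takes 5 to reach its cap of 5 — 11 left.
Peas has room for 14 but only 11 remain, so it gets 11.

11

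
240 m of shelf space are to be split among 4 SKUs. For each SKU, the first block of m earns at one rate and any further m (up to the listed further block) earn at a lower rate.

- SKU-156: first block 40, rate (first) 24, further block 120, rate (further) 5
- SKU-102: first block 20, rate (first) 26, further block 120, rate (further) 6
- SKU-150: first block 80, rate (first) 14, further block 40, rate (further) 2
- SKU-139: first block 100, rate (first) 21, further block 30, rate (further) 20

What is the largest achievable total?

4880

Order all 8 blocks by rate: SKU-102/tier1 26 > SKU-156/tier1 24 > SKU-139/tier1 21 > SKU-139/tier2 20 > SKU-150/tier1 14 > SKU-102/tier2 6 > SKU-156/tier2 5 > SKU-150/tier2 2.
SKU-102/tier1 (26): +20 ; 220 left.
Fill SKU-156 tier1 block (40 at 24) ; 180 left.
SKU-139/tier1 (21): +100 ; 80 left.
SKU-139/tier2 (20): +30 ; 50 left.
50 remain; put them into SKU-150 tier1 at 14.
Total = 26×20 + 24×40 + 21×100 + 20×30 + 14×50 = 4880.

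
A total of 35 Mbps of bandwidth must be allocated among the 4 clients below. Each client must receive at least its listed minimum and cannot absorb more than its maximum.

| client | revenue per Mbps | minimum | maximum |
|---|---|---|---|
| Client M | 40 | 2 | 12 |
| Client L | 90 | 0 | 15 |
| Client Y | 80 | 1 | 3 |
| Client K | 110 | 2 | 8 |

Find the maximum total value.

Meeting every minimum uses 2+0+1+2 = 5 Mbps, leaving 30.
Rank by revenue per Mbps: Client K 110 > Client L 90 > Client Y 80 > Client M 40.
Client K: +6 to 8 (cap) — 24 left.
Give Client L 15 more to hit its cap of 15 — 9 left.
Client Y: +2 to 3 (cap) — 7 left.
Only 7 left; Client M takes them to reach 9.
Total = 40×9 + 90×15 + 80×3 + 110×8 = 2830.

2830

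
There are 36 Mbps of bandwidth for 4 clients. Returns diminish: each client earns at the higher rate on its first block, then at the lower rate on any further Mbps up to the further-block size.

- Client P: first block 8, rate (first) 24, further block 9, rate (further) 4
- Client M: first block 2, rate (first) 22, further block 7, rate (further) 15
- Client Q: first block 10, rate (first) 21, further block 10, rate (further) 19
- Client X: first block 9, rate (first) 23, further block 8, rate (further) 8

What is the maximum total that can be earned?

Treat each block as its own option and order by rate: Client P/first 24 > Client X/first 23 > Client M/first 22 > Client Q/first 21 > Client Q/second 19 > Client M/second 15 > Client X/second 8 > Client P/second 4.
Client P/first (24): +8 — 28 left.
Client X first at 23: fill all 9 — 19 left.
Client M first at 22: fill all 2 — 17 left.
Fill Client Q first block (10 at 21) — 7 left.
Client Q/second: +7 of 10 at 19; pool empty.
Total = 24×8 + 23×9 + 22×2 + 21×10 + 19×7 = 786.

786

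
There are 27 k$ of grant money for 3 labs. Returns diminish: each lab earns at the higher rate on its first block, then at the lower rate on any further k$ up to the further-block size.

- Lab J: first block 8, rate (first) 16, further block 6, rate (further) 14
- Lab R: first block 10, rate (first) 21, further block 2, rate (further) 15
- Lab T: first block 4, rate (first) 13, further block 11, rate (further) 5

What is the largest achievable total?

Rank every tier by rate: Lab R/T1 21 > Lab J/T1 16 > Lab R/T2 15 > Lab J/T2 14 > Lab T/T1 13 > Lab T/T2 5.
Lab R/T1 (21): +10 ; 17 left.
Lab J/T1 (16): +8 ; 9 left.
Lab R/T2 (15): +2 ; 7 left.
Lab J/T2 (14): +6 ; 1 left.
Lab T T1 at 13: only 1 left, fill 1.
Total = 21×10 + 16×8 + 15×2 + 14×6 + 13×1 = 465.

465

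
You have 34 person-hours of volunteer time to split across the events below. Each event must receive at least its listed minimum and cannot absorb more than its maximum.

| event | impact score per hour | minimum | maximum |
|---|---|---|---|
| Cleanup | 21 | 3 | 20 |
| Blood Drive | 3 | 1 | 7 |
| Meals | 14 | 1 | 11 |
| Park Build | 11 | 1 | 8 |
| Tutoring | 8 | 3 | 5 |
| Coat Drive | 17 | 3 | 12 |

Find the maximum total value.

608

Meeting every minimum uses 3+1+1+1+3+3 = 12 person-hours, leaving 22.
Order the events by impact score per hour: Cleanup 21 > Coat Drive 17 > Meals 14 > Park Build 11 > Tutoring 8 > Blood Drive 3.
Give Cleanup 17 more to hit its cap of 20 — 5 left.
Coat Drive has room for 9 more but only 5 remain, so it gets 8.
Total = 21×20 + 3×1 + 14×1 + 11×1 + 8×3 + 17×8 = 608.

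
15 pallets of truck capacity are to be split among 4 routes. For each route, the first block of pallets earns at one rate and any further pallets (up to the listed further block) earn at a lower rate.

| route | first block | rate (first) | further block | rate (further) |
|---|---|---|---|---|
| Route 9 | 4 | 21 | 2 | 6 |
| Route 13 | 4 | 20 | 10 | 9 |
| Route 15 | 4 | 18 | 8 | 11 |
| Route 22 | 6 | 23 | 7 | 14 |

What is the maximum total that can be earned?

320

Treat each block as its own option and order by rate: Route 22/first 23 > Route 9/first 21 > Route 13/first 20 > Route 15/first 18 > Route 22/second 14 > Route 15/second 11 > Route 13/second 9 > Route 9/second 6.
Route 22 first at 23: fill all 6 ; 9 left.
Route 9/first (21): +4 ; 5 left.
Route 13 first at 20: fill all 4 ; 1 left.
Route 15/first: +1 of 4 at 18; pool empty.
Total = 23×6 + 21×4 + 20×4 + 18×1 = 320.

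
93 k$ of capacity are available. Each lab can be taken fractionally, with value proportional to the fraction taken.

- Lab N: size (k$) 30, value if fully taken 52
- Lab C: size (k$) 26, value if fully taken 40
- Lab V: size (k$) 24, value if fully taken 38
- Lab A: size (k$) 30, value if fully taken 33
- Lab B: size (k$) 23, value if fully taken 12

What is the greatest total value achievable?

Sort by value density: Lab N 52/30≈1.73, Lab V 38/24≈1.58, Lab C 40/26≈1.54, Lab A 33/30≈1.1, Lab B 12/23≈0.522.
Take all of Lab N (30 k$, value 52) ; 63 k$ left.
Take all of Lab V (24 k$, value 38) ; 39 k$ left.
All 26 k$ of Lab C fit (value 40) ; 13 remain.
Only 13 k$ remain; take 13/30 of Lab A for value 33×13/30 = 14.3.
Total value = 144.3.

144.3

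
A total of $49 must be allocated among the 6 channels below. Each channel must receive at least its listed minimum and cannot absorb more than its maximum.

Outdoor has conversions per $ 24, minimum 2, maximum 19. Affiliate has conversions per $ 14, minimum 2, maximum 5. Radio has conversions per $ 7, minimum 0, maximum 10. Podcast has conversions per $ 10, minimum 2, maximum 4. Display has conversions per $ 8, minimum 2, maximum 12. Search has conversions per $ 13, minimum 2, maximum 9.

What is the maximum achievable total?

Meeting every minimum uses 2+2+0+2+2+2 = 10 $, leaving 39.
Rank by conversions per $: Outdoor 24 > Affiliate 14 > Search 13 > Podcast 10 > Display 8 > Radio 7.
Give Outdoor 17 more to hit its cap of 19 → 22 left.
Affiliate takes 3 more to reach its cap of 5 → 19 left.
Search: +7 to 9 (cap) → 12 left.
Podcast: +2 to 4 (cap) → 10 left.
Give Display 10 more to hit its cap of 12 → 0 left.
Total = 24×19 + 14×5 + 10×4 + 8×12 + 13×9 = 779.

779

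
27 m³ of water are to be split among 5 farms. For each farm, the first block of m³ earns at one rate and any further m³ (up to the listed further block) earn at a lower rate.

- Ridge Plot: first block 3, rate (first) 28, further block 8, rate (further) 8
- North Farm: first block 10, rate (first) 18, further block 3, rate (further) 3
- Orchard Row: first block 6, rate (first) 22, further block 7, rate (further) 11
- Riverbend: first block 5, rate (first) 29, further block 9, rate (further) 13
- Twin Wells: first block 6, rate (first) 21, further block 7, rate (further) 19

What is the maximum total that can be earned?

620

Rank every tier by rate: Riverbend/T1 29 > Ridge Plot/T1 28 > Orchard Row/T1 22 > Twin Wells/T1 21 > Twin Wells/T2 19 > North Farm/T1 18 > Riverbend/T2 13 > Orchard Row/T2 11 > Ridge Plot/T2 8 > North Farm/T2 3.
Fill Riverbend T1 block (5 at 29) → 22 left.
Fill Ridge Plot T1 block (3 at 28) → 19 left.
Fill Orchard Row T1 block (6 at 22) → 13 left.
Fill Twin Wells T1 block (6 at 21) → 7 left.
Fill Twin Wells T2 block (7 at 19) → 0 left.
Total = 29×5 + 28×3 + 22×6 + 21×6 + 19×7 = 620.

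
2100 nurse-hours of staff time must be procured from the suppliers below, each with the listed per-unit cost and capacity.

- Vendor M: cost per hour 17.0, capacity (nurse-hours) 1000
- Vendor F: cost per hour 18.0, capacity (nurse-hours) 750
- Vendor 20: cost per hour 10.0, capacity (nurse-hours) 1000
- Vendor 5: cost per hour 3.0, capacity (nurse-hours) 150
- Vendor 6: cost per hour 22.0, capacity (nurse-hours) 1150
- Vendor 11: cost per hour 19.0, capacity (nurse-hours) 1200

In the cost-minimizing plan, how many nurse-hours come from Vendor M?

950

Fill from the cheapest supplier first.
Vendor 5 at 3.0: take all 150 nurse-hours ; 1950 still needed.
Vendor 20 (10.0): use full 1000 ; 950 nurse-hours to go.
Take 950 from Vendor M at 17.0 to finish.
Vendor F, Vendor 11, Vendor 6: unused.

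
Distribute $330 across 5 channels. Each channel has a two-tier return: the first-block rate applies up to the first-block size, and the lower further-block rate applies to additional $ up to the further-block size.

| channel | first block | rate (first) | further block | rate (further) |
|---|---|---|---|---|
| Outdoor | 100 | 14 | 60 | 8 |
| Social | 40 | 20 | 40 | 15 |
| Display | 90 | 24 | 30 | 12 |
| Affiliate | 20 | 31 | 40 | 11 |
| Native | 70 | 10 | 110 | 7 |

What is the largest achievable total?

Treat each block as its own option and order by rate: Affiliate/tier1 31 > Display/tier1 24 > Social/tier1 20 > Social/tier2 15 > Outdoor/tier1 14 > Display/tier2 12 > Affiliate/tier2 11 > Native/tier1 10 > Outdoor/tier2 8 > Native/tier2 7.
Fill Affiliate tier1 block (20 at 31) — 310 left.
Display/tier1 (24): +90 — 220 left.
Social/tier1 (20): +40 — 180 left.
Fill Social tier2 block (40 at 15) — 140 left.
Outdoor/tier1 (14): +100 — 40 left.
Display/tier2 (12): +30 — 10 left.
10 remain; put them into Affiliate tier2 at 11.
Total = 31×20 + 24×90 + 20×40 + 15×40 + 14×100 + 12×30 + 11×10 = 6050.

6050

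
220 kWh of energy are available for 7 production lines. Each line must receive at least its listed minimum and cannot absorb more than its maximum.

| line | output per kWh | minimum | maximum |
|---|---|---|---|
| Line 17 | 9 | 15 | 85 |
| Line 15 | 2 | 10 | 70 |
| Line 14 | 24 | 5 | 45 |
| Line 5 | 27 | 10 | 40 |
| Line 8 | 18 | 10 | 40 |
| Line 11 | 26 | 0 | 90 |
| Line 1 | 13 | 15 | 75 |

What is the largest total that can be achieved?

Meeting every minimum uses 15+10+5+10+10+0+15 = 65 kWh, leaving 155.
Order the production lines by output per kWh: Line 5 27 > Line 11 26 > Line 14 24 > Line 8 18 > Line 1 13 > Line 17 9 > Line 15 2.
Line 5: +30 to 40 (cap) → 125 left.
Line 11: +90 to 90 (cap) → 35 left.
Line 14: +35 (room for 40) → 40. Pool exhausted.
Total = 9×15 + 2×10 + 24×40 + 27×40 + 18×10 + 26×90 + 13×15 = 4910.

4910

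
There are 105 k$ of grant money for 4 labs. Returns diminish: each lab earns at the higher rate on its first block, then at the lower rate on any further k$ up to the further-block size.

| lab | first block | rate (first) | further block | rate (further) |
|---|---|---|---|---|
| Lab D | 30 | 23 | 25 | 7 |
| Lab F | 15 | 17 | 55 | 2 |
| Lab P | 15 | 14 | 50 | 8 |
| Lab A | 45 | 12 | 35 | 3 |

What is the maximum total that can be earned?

Treat each block as its own option and order by rate: Lab D/T1 23 > Lab F/T1 17 > Lab P/T1 14 > Lab A/T1 12 > Lab P/T2 8 > Lab D/T2 7 > Lab A/T2 3 > Lab F/T2 2.
Lab D/T1 (23): +30 → 75 left.
Fill Lab F T1 block (15 at 17) → 60 left.
Lab P/T1 (14): +15 → 45 left.
Fill Lab A T1 block (45 at 12) → 0 left.
Total = 23×30 + 17×15 + 14×15 + 12×45 = 1695.

1695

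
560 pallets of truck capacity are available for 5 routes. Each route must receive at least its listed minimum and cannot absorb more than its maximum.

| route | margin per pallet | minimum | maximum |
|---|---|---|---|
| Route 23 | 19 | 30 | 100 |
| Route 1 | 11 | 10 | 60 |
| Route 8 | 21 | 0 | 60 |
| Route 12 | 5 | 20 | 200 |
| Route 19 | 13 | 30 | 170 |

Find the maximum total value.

Meeting every minimum uses 30+10+0+20+30 = 90 pallets, leaving 470.
Rank by margin per pallet: Route 8 21 > Route 23 19 > Route 19 13 > Route 1 11 > Route 12 5.
Route 8: +60 to 60 (cap) — 410 left.
Route 23 takes 70 more to reach its cap of 100 — 340 left.
Route 19 takes 140 more to reach its cap of 170 — 200 left.
Give Route 1 50 more to hit its cap of 60 — 150 left.
Only 150 left; Route 12 takes them to reach 170.
Total = 19×100 + 11×60 + 21×60 + 5×170 + 13×170 = 6880.

6880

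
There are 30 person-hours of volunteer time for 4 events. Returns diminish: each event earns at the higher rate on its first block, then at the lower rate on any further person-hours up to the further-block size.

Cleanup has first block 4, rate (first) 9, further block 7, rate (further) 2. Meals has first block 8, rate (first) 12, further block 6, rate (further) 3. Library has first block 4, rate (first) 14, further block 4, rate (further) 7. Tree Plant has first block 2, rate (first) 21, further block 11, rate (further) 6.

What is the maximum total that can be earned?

Order all 8 blocks by rate: Tree Plant/first 21 > Library/first 14 > Meals/first 12 > Cleanup/first 9 > Library/second 7 > Tree Plant/second 6 > Meals/second 3 > Cleanup/second 2.
Tree Plant first at 21: fill all 2 ; 28 left.
Library/first (14): +4 ; 24 left.
Meals first at 12: fill all 8 ; 16 left.
Cleanup first at 9: fill all 4 ; 12 left.
Library/second (7): +4 ; 8 left.
Tree Plant second at 6: only 8 left, fill 8.
Total = 21×2 + 14×4 + 12×8 + 9×4 + 7×4 + 6×8 = 306.

306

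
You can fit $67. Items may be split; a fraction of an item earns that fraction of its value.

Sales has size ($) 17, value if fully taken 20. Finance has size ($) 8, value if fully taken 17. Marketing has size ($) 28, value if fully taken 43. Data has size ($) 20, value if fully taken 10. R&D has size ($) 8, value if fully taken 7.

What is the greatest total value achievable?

90

Best value per unit of size first: Finance 17/8≈2.12, Marketing 43/28≈1.54, Sales 20/17≈1.18, R&D 7/8≈0.875, Data 10/20≈0.5.
Finance: take in full, 8 $ for value 17 — 59 left.
All 28 $ of Marketing fit (value 43) — 31 remain.
Take all of Sales (17 $, value 20) — 14 $ left.
R&D: take in full, 8 $ for value 7 — 6 left.
Only 6 $ remain; take 6/20 of Data for value 10×6/20 = 3.
Total value = 90.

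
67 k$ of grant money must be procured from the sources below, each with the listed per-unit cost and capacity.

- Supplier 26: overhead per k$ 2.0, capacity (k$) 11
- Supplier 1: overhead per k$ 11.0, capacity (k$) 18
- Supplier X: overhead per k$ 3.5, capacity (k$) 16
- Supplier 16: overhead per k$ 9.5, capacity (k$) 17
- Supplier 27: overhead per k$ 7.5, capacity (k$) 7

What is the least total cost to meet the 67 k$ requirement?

Use sources in increasing cost order.
Supplier 26 (2.0): use full 11 → 56 k$ to go.
Take 16 from Supplier X at 3.5 → need 40 more.
Supplier 27 at 7.5: take all 7 k$ → 33 still needed.
Supplier 16 (9.5): use full 17 → 16 k$ to go.
Supplier 1 at 11.0: take 16 of its 18 → requirement met.
Cost = 11×2.0 + 16×3.5 + 7×7.5 + 17×9.5 + 16×11.0 = 468.

468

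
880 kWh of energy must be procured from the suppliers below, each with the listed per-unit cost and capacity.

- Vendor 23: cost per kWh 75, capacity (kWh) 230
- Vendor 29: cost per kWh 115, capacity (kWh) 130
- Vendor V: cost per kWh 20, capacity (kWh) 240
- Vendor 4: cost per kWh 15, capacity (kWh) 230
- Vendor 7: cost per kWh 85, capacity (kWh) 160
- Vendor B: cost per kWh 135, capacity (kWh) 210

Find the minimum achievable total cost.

41400

Cheapest first:
Take 230 from Vendor 4 at 15 → need 650 more.
Take 240 from Vendor V at 20 → need 410 more.
Vendor 23 (75): use full 230 → 180 kWh to go.
Vendor 7 at 85: take all 160 kWh → 20 still needed.
Take 20 from Vendor 29 at 115 to finish.
Vendor B: unused.
Cost = 230×15 + 240×20 + 230×75 + 160×85 + 20×115 = 41400.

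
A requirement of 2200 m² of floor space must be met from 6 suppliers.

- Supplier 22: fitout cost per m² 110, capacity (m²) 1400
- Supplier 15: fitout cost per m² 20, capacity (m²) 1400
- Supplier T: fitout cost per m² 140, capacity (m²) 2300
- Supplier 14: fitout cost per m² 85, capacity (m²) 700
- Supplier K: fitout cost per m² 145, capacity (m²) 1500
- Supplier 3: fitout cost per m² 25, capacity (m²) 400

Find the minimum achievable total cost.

72000

Fill from the cheapest supplier first.
Supplier 15 (20): use full 1400 ; 800 m² to go.
Supplier 3 at 25: take all 400 m² ; 400 still needed.
Supplier 14 (85): take the remaining 400 ; done.
Supplier 22, Supplier T, Supplier K: unused.
Cost = 1400×20 + 400×25 + 400×85 = 72000.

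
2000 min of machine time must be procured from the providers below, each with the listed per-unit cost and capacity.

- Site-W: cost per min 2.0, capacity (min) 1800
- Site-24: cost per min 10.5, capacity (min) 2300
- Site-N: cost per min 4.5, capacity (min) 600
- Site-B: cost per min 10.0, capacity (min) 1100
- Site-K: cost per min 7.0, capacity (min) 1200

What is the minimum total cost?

Fill from the cheapest provider first.
Take 1800 from Site-W at 2.0 → need 200 more.
Site-N at 4.5: take 200 of its 600 → requirement met.
Site-K, Site-B, Site-24: unused.
Cost = 1800×2.0 + 200×4.5 = 4500.

4500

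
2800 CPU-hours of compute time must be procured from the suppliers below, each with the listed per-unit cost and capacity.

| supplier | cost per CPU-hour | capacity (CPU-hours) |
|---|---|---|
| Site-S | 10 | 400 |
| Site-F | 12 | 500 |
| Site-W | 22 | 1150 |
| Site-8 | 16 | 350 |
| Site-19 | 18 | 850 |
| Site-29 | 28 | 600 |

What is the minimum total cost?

Cheapest first:
Take 400 from Site-S at 10 ; need 2400 more.
Take 500 from Site-F at 12 ; need 1900 more.
Take 350 from Site-8 at 16 ; need 1550 more.
Site-19 at 18: take all 850 CPU-hours ; 700 still needed.
Site-W at 22: take 700 of its 1150 ; requirement met.
Site-29: unused.
Cost = 400×10 + 500×12 + 350×16 + 850×18 + 700×22 = 46300.

46300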